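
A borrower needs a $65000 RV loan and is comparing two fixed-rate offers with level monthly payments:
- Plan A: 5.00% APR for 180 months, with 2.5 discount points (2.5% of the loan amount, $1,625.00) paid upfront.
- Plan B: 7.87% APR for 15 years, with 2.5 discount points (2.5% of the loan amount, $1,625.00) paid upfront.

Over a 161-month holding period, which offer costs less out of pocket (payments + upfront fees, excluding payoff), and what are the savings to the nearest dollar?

Plan A by $16,469

Plan A: monthly rate = 5%/12 = 0.0041667; payment = 65,000 × 0.0041667 / (1 − (1+0.0041667)^−180) = $514.02.
Plan B: at 7.87% the monthly rate is 0.0065583, so the payment is 65,000 × 0.0065583 / (1 − 1.0065583^−180) = $616.31.
Over 161 months: Plan A costs 161 × $514.02 + $1,625.00 = $84,382.22; Plan B costs 161 × $616.31 + $1,625.00 = $100,850.91.
Plan A is cheaper by $100,850.91 − $84,382.22 = $16,468.69.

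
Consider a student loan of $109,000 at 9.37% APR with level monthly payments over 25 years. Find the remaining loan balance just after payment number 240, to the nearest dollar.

With monthly rate i = 9.37%/12 = 0.0078083, the balance after k of n payments is P · [(1+i)^n − (1+i)^k] / [(1+i)^n − 1].
(1+0.0078083)^300 = 10.31296478 and (1+0.0078083)^240 = 6.46705907, so the balance is 109,000 × (10.31296478 − 6.46705907) / (10.31296478 − 1) = $45,012.92.

$45,013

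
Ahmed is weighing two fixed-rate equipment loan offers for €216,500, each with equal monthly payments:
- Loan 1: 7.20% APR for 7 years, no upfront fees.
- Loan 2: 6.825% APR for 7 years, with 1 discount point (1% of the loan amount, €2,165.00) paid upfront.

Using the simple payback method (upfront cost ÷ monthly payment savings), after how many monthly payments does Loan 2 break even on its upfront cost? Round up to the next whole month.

Loan 1: monthly rate = 7.2%/12 = 0.0060000; payment = 216,500 × 0.0060000 / (1 − (1+0.0060000)^−84) = €3,288.77.
Loan 2: monthly rate = 6.825%/12 = 0.0056875; payment = 216,500 × 0.0056875 / (1 − (1+0.0056875)^−84) = €3,249.08.
Monthly savings = €3,288.77 − €3,249.08 = €39.69.
Break-even = €2,165.00 / €39.69 = 54.55 → 55 months.

55 months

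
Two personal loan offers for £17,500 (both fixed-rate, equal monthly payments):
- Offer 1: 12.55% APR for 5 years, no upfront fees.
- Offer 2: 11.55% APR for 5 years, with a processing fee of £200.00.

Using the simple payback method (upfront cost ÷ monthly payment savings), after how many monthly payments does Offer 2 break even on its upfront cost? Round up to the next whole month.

Offer 1: monthly rate = 12.55%/12 = 0.0104583; payment = 17,500 × 0.0104583 / (1 − (1+0.0104583)^−60) = £394.16.
Offer 2: at 11.55% the monthly rate is 0.0096250, so the payment is 17,500 × 0.0096250 / (1 − 1.0096250^−60) = £385.31.
Monthly savings = £394.16 − £385.31 = £8.85.
Break-even = £200.00 / £8.85 = 22.60 → 23 months.

23 months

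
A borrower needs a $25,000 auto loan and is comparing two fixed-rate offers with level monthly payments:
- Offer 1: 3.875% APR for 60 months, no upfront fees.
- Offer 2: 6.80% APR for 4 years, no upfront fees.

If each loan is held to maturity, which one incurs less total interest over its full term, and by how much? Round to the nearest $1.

Offer 1 by $1,084

Offer 1: monthly rate = 3.875%/12 = 0.0032292; payment = 25,000 × 0.0032292 / (1 − (1+0.0032292)^−60) = $459.00.
Total interest on Offer 1 = 60 × $459.00 − $25,000 = $2,540.00.
Offer 2: monthly rate = 6.8%/12 = 0.0056667; payment = 25,000 × 0.0056667 / (1 − (1+0.0056667)^−48) = $596.34.
Total interest on Offer 2 = 48 × $596.34 − $25,000 = $3,624.32.
Offer 1 is lower by $1,084.32.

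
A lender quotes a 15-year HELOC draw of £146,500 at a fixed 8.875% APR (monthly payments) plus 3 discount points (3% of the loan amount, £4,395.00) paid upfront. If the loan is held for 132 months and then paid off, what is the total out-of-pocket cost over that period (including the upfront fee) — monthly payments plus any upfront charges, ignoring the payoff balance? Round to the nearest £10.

£199,100

Monthly rate = 8.875%/12 = 0.0073958; payment = 146,500 × 0.0073958 / (1 − (1+0.0073958)^−180) = £1,475.03.
Total outlay = 132 × £1,475.03 + £4,395.00 = £199,098.96.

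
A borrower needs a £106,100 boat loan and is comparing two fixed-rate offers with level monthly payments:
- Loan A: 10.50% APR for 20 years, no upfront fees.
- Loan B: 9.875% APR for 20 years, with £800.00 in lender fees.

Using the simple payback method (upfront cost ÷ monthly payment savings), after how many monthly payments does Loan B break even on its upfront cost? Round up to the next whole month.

19 months

Loan A: at 10.50% the monthly rate is 0.0087500, so the payment is 106,100 × 0.0087500 / (1 − 1.0087500^−240) = £1,059.28.
Loan B: monthly rate = 9.875%/12 = 0.0082292; payment = 106,100 × 0.0082292 / (1 − (1+0.0082292)^−240) = £1,015.12.
Monthly savings = £1,059.28 − £1,015.12 = £44.16.
Break-even = £800.00 / £44.16 = 18.12 → 19 months.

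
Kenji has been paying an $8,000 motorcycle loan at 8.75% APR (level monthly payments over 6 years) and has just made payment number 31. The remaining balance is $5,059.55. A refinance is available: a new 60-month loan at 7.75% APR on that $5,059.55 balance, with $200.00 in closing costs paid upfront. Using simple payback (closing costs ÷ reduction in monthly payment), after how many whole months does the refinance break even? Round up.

5 months

Current payment = 8,000 × 8.75%/12 / (1 − (1+0.0072917)^−72) = $143.21.
Refinanced payment = 5,059.55 × 0.0064583 / (1 − (1+0.0064583)^−60) = $101.99.
Monthly savings = $143.21 − $101.99 = $41.22.
Break-even = $200.00 / $41.22 = 4.85 → 5 months.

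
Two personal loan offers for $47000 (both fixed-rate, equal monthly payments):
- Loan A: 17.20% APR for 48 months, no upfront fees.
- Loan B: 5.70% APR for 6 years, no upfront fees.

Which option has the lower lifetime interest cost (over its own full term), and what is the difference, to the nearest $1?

Loan A: monthly rate = 17.2%/12 = 0.0143333; payment = 47,000 × 0.0143333 / (1 − (1+0.0143333)^−48) = $1,361.06.
Total interest on Loan A = 48 × $1,361.06 − $47,000 = $18,330.88.
Loan B: at 5.70% the monthly rate is 0.0047500, so the payment is 47,000 × 0.0047500 / (1 − 1.0047500^−72) = $772.29.
Total interest on Loan B = 72 × $772.29 − $47,000 = $8,604.88.
Loan B is lower by $9,726.00.

Loan B by $9,726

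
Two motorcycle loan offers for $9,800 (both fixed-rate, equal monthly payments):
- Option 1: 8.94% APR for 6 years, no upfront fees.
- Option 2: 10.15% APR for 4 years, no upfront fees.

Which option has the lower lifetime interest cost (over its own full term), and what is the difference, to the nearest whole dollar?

Option 2 by $733

Option 1: monthly rate = 8.94%/12 = 0.0074500; payment = 9,800 × 0.0074500 / (1 − (1+0.0074500)^−72) = $176.36.
Total interest on Option 1 = 72 × $176.36 − $9,800 = $2,897.92.
Option 2: monthly rate = 10.15%/12 = 0.0084583; payment = 9,800 × 0.0084583 / (1 − (1+0.0084583)^−48) = $249.26.
Total interest on Option 2 = 48 × $249.26 − $9,800 = $2,164.48.
Option 2 is lower by $733.44.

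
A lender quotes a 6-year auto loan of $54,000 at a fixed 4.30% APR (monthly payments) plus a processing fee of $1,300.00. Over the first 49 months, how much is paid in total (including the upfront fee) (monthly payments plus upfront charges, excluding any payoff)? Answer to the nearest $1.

$43,060

At 4.30% the monthly rate is 0.0035833, so the payment is 54,000 × 0.0035833 / (1 − 1.0035833^−72) = $852.24.
Total outlay = 49 × $852.24 + $1,300.00 = $43,059.76.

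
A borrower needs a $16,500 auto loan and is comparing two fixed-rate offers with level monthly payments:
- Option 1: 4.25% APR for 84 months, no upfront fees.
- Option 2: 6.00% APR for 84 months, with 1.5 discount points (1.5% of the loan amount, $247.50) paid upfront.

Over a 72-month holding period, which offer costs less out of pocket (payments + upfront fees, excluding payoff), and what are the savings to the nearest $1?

Option 1: at 4.25% the monthly rate is 0.0035417, so the payment is 16,500 × 0.0035417 / (1 − 1.0035417^−84) = $227.44.
Option 2: monthly rate = 6%/12 = 0.0050000; payment = 16,500 × 0.0050000 / (1 − (1+0.0050000)^−84) = $241.04.
Over 72 months: Option 1 costs 72 × $227.44 = $16,375.68; Option 2 costs 72 × $241.04 + $247.50 = $17,602.38.
Option 1 is cheaper by $17,602.38 − $16,375.68 = $1,226.70.

Option 1 by $1,227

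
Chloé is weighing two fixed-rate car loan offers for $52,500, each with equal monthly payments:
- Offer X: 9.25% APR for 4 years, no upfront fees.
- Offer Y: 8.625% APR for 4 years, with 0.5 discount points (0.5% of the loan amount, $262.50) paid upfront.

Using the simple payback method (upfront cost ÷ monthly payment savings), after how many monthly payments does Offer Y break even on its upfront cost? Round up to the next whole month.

Offer X: at 9.25% the monthly rate is 0.0077083, so the payment is 52,500 × 0.0077083 / (1 − 1.0077083^−48) = $1,312.71.
Offer Y: at 8.625% the monthly rate is 0.0071875, so the payment is 52,500 × 0.0071875 / (1 − 1.0071875^−48) = $1,297.14.
Monthly savings = $1,312.71 − $1,297.14 = $15.57.
Break-even = $262.50 / $15.57 = 16.86 → 17 months.

17 months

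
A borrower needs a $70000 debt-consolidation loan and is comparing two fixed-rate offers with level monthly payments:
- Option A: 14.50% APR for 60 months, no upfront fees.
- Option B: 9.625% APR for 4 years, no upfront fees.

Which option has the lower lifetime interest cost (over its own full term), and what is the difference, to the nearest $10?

Option A: monthly rate = 14.5%/12 = 0.0120833; payment = 70,000 × 0.0120833 / (1 − (1+0.0120833)^−60) = $1,646.98.
Total interest on Option A = 60 × $1,646.98 − $70,000 = $28,818.80.
Option B: at 9.625% the monthly rate is 0.0080208, so the payment is 70,000 × 0.0080208 / (1 − 1.0080208^−48) = $1,762.80.
Total interest on Option B = 48 × $1,762.80 − $70,000 = $14,614.40.
Option B is lower by $14,204.40.

Option B by $14,200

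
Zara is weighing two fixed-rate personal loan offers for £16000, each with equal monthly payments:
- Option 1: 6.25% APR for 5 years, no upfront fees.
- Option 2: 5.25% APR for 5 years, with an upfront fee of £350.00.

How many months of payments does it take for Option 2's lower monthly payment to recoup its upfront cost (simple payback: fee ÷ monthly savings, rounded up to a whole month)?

48 months

Option 1: monthly rate = 6.25%/12 = 0.0052083; payment = 16,000 × 0.0052083 / (1 − (1+0.0052083)^−60) = £311.19.
Option 2: at 5.25% the monthly rate is 0.0043750, so the payment is 16,000 × 0.0043750 / (1 − 1.0043750^−60) = £303.78.
Monthly savings = £311.19 − £303.78 = £7.41.
Break-even = £350.00 / £7.41 = 47.23 → 48 months.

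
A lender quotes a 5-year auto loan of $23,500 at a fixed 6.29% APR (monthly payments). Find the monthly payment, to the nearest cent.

$457.50

Monthly rate = 6.29%/12 = 0.0052417; payment = 23,500 × 0.0052417 / (1 − (1+0.0052417)^−60) = $457.50.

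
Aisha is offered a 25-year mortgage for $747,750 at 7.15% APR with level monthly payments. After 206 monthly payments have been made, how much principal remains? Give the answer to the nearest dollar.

$384,684

With monthly rate i = 7.15%/12 = 0.0059583, the balance after k of n payments is P · [(1+i)^n − (1+i)^k] / [(1+i)^n − 1].
(1+0.0059583)^300 = 5.94289150 and (1+0.0059583)^206 = 3.39999666, so the balance is 747,750 × (5.94289150 − 3.39999666) / (5.94289150 − 1) = $384,683.66.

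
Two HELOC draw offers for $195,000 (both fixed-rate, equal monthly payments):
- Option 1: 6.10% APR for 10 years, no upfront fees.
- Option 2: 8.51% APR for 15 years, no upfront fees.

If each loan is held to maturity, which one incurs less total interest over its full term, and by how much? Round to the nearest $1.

Option 1 by $84,885

Option 1: monthly rate = 6.1%/12 = 0.0050833; payment = 195,000 × 0.0050833 / (1 − (1+0.0050833)^−120) = $2,174.71.
Total interest on Option 1 = 120 × $2,174.71 − $195,000 = $65,965.20.
Option 2: at 8.51% the monthly rate is 0.0070917, so the payment is 195,000 × 0.0070917 / (1 − 1.0070917^−180) = $1,921.39.
Total interest on Option 2 = 180 × $1,921.39 − $195,000 = $150,850.20.
Option 1 is lower by $84,885.00.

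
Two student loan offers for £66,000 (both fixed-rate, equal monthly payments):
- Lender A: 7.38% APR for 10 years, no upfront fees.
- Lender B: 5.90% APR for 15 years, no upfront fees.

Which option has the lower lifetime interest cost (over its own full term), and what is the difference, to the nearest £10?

Lender A: at 7.38% the monthly rate is 0.0061500, so the payment is 66,000 × 0.0061500 / (1 − 1.0061500^−120) = £779.30.
Total interest on Lender A = 120 × £779.30 − £66,000 = £27,516.00.
Lender B: at 5.90% the monthly rate is 0.0049167, so the payment is 66,000 × 0.0049167 / (1 − 1.0049167^−180) = £553.39.
Total interest on Lender B = 180 × £553.39 − £66,000 = £33,610.20.
Lender A is lower by £6,094.20.

Lender A by £6,090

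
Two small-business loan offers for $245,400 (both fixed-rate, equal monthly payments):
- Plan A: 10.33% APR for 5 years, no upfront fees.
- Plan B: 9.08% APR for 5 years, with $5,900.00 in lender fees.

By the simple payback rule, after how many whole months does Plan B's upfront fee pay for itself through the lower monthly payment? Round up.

40 months

Plan A: monthly rate = 10.33%/12 = 0.0086083; payment = 245,400 × 0.0086083 / (1 − (1+0.0086083)^−60) = $5,253.96.
Plan B: monthly rate = 9.08%/12 = 0.0075667; payment = 245,400 × 0.0075667 / (1 − (1+0.0075667)^−60) = $5,103.63.
Monthly savings = $5,253.96 − $5,103.63 = $150.33.
Break-even = $5,900.00 / $150.33 = 39.25 → 40 months.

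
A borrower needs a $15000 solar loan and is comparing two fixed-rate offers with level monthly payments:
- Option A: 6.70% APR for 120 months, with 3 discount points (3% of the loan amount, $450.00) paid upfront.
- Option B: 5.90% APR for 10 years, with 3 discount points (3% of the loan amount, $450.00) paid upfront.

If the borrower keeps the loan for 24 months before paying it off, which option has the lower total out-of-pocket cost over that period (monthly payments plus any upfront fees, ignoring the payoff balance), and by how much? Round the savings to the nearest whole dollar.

Option A: at 6.70% the monthly rate is 0.0055833, so the payment is 15,000 × 0.0055833 / (1 − 1.0055833^−120) = $171.85.
Option B: at 5.90% the monthly rate is 0.0049167, so the payment is 15,000 × 0.0049167 / (1 − 1.0049167^−120) = $165.78.
Over 24 months: Option A costs 24 × $171.85 + $450.00 = $4,574.40; Option B costs 24 × $165.78 + $450.00 = $4,428.72.
Option B is cheaper by $4,574.40 − $4,428.72 = $145.68.

Option B by $146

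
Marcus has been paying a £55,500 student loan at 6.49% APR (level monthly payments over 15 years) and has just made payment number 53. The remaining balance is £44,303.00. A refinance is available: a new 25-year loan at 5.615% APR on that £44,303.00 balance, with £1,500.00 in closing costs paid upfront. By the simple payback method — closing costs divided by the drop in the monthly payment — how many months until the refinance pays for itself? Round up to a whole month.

8 months

Current payment = 55,500 × 6.49%/12 / (1 − (1+0.0054083)^−180) = £483.16.
Refinanced payment = 44,303.00 × 0.0046792 / (1 − (1+0.0046792)^−300) = £275.11.
Monthly savings = £483.16 − £275.11 = £208.05.
Break-even = £1,500.00 / £208.05 = 7.21 → 8 months.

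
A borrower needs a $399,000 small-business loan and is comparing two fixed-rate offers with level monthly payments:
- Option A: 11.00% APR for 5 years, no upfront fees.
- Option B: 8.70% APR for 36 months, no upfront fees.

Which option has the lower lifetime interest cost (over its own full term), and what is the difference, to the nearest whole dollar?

Option A: monthly rate = 11%/12 = 0.0091667; payment = 399,000 × 0.0091667 / (1 − (1+0.0091667)^−60) = $8,675.23.
Total interest on Option A = 60 × $8,675.23 − $399,000 = $121,513.80.
Option B: at 8.70% the monthly rate is 0.0072500, so the payment is 399,000 × 0.0072500 / (1 − 1.0072500^−36) = $12,632.46.
Total interest on Option B = 36 × $12,632.46 − $399,000 = $55,768.56.
Option B is lower by $65,745.24.

Option B by $65,745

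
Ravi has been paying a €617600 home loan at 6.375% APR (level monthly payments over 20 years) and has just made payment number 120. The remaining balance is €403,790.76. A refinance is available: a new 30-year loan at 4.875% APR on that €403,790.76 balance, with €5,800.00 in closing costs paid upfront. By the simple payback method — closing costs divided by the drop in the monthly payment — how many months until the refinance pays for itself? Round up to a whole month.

Current payment = 617,600 × 6.375%/12 / (1 − (1+0.0053125)^−240) = €4,559.32.
Refinanced payment = 403,790.76 × 0.0040625 / (1 − (1+0.0040625)^−360) = €2,136.89.
Monthly savings = €4,559.32 − €2,136.89 = €2,422.43.
Break-even = €5,800.00 / €2,422.43 = 2.39 → 3 months.

3 months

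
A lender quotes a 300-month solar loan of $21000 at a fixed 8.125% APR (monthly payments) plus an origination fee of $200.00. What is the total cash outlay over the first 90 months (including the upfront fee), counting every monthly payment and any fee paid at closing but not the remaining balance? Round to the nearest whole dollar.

$14,944

At 8.125% the monthly rate is 0.0067708, so the payment is 21,000 × 0.0067708 / (1 − 1.0067708^−300) = $163.82.
Total outlay = 90 × $163.82 + $200.00 = $14,943.80.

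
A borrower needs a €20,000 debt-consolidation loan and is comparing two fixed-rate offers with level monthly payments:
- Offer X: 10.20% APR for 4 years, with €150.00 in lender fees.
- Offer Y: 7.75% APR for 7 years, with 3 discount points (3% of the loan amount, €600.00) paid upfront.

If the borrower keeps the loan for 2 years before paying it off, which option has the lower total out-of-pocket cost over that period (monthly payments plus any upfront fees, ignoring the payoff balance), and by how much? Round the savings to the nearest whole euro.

Offer Y by €4,348

Offer X: at 10.20% the monthly rate is 0.0085000, so the payment is 20,000 × 0.0085000 / (1 − 1.0085000^−48) = €509.17.
Offer Y: at 7.75% the monthly rate is 0.0064583, so the payment is 20,000 × 0.0064583 / (1 − 1.0064583^−84) = €309.24.
Over 24 months: Offer X costs 24 × €509.17 + €150.00 = €12,370.08; Offer Y costs 24 × €309.24 + €600.00 = €8,021.76.
Offer Y is cheaper by €12,370.08 − €8,021.76 = €4,348.32.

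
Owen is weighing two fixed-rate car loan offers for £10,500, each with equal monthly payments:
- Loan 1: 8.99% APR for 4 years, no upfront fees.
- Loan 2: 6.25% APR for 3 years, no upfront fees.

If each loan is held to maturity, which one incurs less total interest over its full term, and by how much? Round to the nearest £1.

Loan 2 by £997

Loan 1: at 8.99% the monthly rate is 0.0074917, so the payment is 10,500 × 0.0074917 / (1 − 1.0074917^−48) = £261.24.
Total interest on Loan 1 = 48 × £261.24 − £10,500 = £2,039.52.
Loan 2: monthly rate = 6.25%/12 = 0.0052083; payment = 10,500 × 0.0052083 / (1 − (1+0.0052083)^−36) = £320.62.
Total interest on Loan 2 = 36 × £320.62 − £10,500 = £1,042.32.
Loan 2 is lower by £997.20.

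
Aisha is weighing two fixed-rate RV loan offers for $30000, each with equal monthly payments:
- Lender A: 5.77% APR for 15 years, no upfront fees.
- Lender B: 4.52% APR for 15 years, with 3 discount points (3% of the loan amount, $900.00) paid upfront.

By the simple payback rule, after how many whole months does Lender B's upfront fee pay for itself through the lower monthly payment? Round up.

Lender A: at 5.77% the monthly rate is 0.0048083, so the payment is 30,000 × 0.0048083 / (1 − 1.0048083^−180) = $249.44.
Lender B: at 4.52% the monthly rate is 0.0037667, so the payment is 30,000 × 0.0037667 / (1 − 1.0037667^−180) = $229.80.
Monthly savings = $249.44 − $229.80 = $19.64.
Break-even = $900.00 / $19.64 = 45.82 → 46 months.

46 months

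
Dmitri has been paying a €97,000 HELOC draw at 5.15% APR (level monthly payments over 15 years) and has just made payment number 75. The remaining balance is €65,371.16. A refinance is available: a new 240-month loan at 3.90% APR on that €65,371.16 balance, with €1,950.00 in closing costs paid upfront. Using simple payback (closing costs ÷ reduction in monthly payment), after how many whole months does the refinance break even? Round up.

Current payment = 97,000 × 5.15%/12 / (1 − (1+0.0042917)^−180) = €774.67.
Refinanced payment = 65,371.16 × 0.0032500 / (1 − (1+0.0032500)^−240) = €392.70.
Monthly savings = €774.67 − €392.70 = €381.97.
Break-even = €1,950.00 / €381.97 = 5.11 → 6 months.

6 months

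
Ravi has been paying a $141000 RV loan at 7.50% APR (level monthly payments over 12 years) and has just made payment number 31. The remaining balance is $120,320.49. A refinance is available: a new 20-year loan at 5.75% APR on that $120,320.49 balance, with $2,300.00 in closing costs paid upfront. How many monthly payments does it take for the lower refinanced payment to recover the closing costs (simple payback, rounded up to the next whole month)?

Current payment = 141,000 × 7.5%/12 / (1 − (1+0.0062500)^−144) = $1,487.87.
Refinanced payment = 120,320.49 × 0.0047917 / (1 − (1+0.0047917)^−240) = $844.75.
Monthly savings = $1,487.87 − $844.75 = $643.12.
Break-even = $2,300.00 / $643.12 = 3.58 → 4 months.

4 months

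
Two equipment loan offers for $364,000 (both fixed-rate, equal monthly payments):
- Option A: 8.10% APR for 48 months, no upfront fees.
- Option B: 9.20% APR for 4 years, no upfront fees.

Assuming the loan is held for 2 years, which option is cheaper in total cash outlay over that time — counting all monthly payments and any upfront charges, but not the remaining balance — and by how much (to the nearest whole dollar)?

Option A by $4,545

Option A: at 8.10% the monthly rate is 0.0067500, so the payment is 364,000 × 0.0067500 / (1 − 1.0067500^−48) = $8,903.40.
Option B: at 9.20% the monthly rate is 0.0076667, so the payment is 364,000 × 0.0076667 / (1 − 1.0076667^−48) = $9,092.76.
Over 24 months: Option A costs 24 × $8,903.40 = $213,681.60; Option B costs 24 × $9,092.76 = $218,226.24.
Option A is cheaper by $218,226.24 − $213,681.60 = $4,544.64.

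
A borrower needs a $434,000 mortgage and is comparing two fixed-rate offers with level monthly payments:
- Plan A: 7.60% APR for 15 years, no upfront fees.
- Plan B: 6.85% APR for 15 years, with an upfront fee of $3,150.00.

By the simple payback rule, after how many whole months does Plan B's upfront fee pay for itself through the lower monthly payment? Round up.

18 months

Plan A: monthly rate = 7.6%/12 = 0.0063333; payment = 434,000 × 0.0063333 / (1 − (1+0.0063333)^−180) = $4,047.94.
Plan B: at 6.85% the monthly rate is 0.0057083, so the payment is 434,000 × 0.0057083 / (1 − 1.0057083^−180) = $3,864.61.
Monthly savings = $4,047.94 − $3,864.61 = $183.33.
Break-even = $3,150.00 / $183.33 = 17.18 → 18 months.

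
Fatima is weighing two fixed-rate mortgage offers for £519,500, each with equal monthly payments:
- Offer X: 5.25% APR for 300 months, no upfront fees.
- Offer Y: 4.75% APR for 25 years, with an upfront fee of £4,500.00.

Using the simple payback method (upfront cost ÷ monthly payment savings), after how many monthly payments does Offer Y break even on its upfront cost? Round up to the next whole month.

Offer X: at 5.25% the monthly rate is 0.0043750, so the payment is 519,500 × 0.0043750 / (1 − 1.0043750^−300) = £3,113.09.
Offer Y: monthly rate = 4.75%/12 = 0.0039583; payment = 519,500 × 0.0039583 / (1 − (1+0.0039583)^−300) = £2,961.76.
Monthly savings = £3,113.09 − £2,961.76 = £151.33.
Break-even = £4,500.00 / £151.33 = 29.74 → 30 months.

30 months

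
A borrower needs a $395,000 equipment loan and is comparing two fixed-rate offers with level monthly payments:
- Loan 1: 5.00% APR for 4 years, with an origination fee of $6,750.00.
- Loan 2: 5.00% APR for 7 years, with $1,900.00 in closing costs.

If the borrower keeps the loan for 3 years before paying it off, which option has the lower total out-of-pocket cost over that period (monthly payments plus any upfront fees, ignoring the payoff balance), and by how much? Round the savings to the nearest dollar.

Loan 1: monthly rate = 5%/12 = 0.0041667; payment = 395,000 × 0.0041667 / (1 − (1+0.0041667)^−48) = $9,096.57.
Loan 2: at 5.00% the monthly rate is 0.0041667, so the payment is 395,000 × 0.0041667 / (1 − 1.0041667^−84) = $5,582.89.
Over 36 months: Loan 1 costs 36 × $9,096.57 + $6,750.00 = $334,226.52; Loan 2 costs 36 × $5,582.89 + $1,900.00 = $202,884.04.
Loan 2 is cheaper by $334,226.52 − $202,884.04 = $131,342.48.

Loan 2 by $131,342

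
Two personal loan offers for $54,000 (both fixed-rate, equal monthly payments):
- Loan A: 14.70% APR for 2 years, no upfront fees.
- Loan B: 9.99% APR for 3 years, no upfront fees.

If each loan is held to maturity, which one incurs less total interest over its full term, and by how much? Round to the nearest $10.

Loan A by $60

Loan A: monthly rate = 14.7%/12 = 0.0122500; payment = 54,000 × 0.0122500 / (1 − (1+0.0122500)^−24) = $2,610.59.
Total interest on Loan A = 24 × $2,610.59 − $54,000 = $8,654.16.
Loan B: monthly rate = 9.99%/12 = 0.0083250; payment = 54,000 × 0.0083250 / (1 − (1+0.0083250)^−36) = $1,742.17.
Total interest on Loan B = 36 × $1,742.17 − $54,000 = $8,718.12.
Loan A is lower by $63.96.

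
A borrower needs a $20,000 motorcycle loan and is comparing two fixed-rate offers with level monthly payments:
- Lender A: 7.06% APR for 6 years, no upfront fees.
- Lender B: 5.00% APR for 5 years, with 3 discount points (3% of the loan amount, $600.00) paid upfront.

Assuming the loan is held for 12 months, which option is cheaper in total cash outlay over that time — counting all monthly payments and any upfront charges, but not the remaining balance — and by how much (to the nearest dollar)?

Lender A by $1,030

Lender A: monthly rate = 7.06%/12 = 0.0058833; payment = 20,000 × 0.0058833 / (1 − (1+0.0058833)^−72) = $341.56.
Lender B: monthly rate = 5%/12 = 0.0041667; payment = 20,000 × 0.0041667 / (1 − (1+0.0041667)^−60) = $377.42.
Over 12 months: Lender A costs 12 × $341.56 = $4,098.72; Lender B costs 12 × $377.42 + $600.00 = $5,129.04.
Lender A is cheaper by $5,129.04 − $4,098.72 = $1,030.32.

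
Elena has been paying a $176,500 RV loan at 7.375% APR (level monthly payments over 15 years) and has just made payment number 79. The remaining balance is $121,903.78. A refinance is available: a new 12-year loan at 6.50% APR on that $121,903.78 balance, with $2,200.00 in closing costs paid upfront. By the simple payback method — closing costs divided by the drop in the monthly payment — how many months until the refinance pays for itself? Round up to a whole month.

6 months

Current payment = 176,500 × 7.375%/12 / (1 − (1+0.0061458)^−180) = $1,623.66.
Refinanced payment = 121,903.78 × 0.0054167 / (1 − (1+0.0054167)^−144) = $1,221.38.
Monthly savings = $1,623.66 − $1,221.38 = $402.28.
Break-even = $2,200.00 / $402.28 = 5.47 → 6 months.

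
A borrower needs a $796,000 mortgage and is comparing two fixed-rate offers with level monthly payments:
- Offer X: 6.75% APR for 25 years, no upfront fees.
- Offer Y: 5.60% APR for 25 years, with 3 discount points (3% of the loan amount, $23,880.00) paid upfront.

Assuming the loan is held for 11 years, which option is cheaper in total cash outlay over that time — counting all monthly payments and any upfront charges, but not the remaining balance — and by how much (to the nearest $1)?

Offer X: monthly rate = 6.75%/12 = 0.0056250; payment = 796,000 × 0.0056250 / (1 − (1+0.0056250)^−300) = $5,499.66.
Offer Y: monthly rate = 5.6%/12 = 0.0046667; payment = 796,000 × 0.0046667 / (1 − (1+0.0046667)^−300) = $4,935.79.
Over 132 months: Offer X costs 132 × $5,499.66 = $725,955.12; Offer Y costs 132 × $4,935.79 + $23,880.00 = $675,404.28.
Offer Y is cheaper by $725,955.12 − $675,404.28 = $50,550.84.

Offer Y by $50,551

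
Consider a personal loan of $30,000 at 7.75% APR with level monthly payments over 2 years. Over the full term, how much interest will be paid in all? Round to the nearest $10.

$2,480

Monthly rate = 7.75%/12 = 0.0064583; payment = 30,000 × 0.0064583 / (1 − (1+0.0064583)^−24) = $1,353.40.
Total paid = 24 × $1,353.40 = $32,481.60; interest = $32,481.60 − $30,000 = $2,481.60.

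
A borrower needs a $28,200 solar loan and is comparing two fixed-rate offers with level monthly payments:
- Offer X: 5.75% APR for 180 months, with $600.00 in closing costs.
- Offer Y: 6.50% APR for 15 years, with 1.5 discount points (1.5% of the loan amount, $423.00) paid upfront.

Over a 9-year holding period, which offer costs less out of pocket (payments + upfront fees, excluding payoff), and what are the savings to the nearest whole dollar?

Offer X by $1,062

Offer X: at 5.75% the monthly rate is 0.0047917, so the payment is 28,200 × 0.0047917 / (1 − 1.0047917^−180) = $234.18.
Offer Y: at 6.50% the monthly rate is 0.0054167, so the payment is 28,200 × 0.0054167 / (1 − 1.0054167^−180) = $245.65.
Over 108 months: Offer X costs 108 × $234.18 + $600.00 = $25,891.44; Offer Y costs 108 × $245.65 + $423.00 = $26,953.20.
Offer X is cheaper by $26,953.20 − $25,891.44 = $1,061.76.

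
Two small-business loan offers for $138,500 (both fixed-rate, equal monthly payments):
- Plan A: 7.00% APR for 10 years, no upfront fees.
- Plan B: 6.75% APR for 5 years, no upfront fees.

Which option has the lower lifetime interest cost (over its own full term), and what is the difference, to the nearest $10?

Plan A: monthly rate = 7%/12 = 0.0058333; payment = 138,500 × 0.0058333 / (1 − (1+0.0058333)^−120) = $1,608.10.
Total interest on Plan A = 120 × $1,608.10 − $138,500 = $54,472.00.
Plan B: monthly rate = 6.75%/12 = 0.0056250; payment = 138,500 × 0.0056250 / (1 − (1+0.0056250)^−60) = $2,726.16.
Total interest on Plan B = 60 × $2,726.16 − $138,500 = $25,069.60.
Plan B is lower by $29,402.40.

Plan B by $29,400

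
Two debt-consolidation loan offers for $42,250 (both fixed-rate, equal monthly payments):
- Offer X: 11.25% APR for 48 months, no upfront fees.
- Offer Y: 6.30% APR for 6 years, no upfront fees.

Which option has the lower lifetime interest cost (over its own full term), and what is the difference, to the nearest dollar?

Offer X: monthly rate = 11.25%/12 = 0.0093750; payment = 42,250 × 0.0093750 / (1 − (1+0.0093750)^−48) = $1,097.11.
Total interest on Offer X = 48 × $1,097.11 − $42,250 = $10,411.28.
Offer Y: at 6.30% the monthly rate is 0.0052500, so the payment is 42,250 × 0.0052500 / (1 − 1.0052500^−72) = $706.20.
Total interest on Offer Y = 72 × $706.20 − $42,250 = $8,596.40.
Offer Y is lower by $1,814.88.

Offer Y by $1,815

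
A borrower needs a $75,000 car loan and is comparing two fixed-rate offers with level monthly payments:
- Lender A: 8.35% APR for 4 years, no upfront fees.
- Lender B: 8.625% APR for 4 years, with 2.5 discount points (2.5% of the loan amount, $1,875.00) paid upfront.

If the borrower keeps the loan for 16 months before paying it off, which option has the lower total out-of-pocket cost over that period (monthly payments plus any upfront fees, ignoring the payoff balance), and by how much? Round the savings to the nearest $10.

Lender A: monthly rate = 8.35%/12 = 0.0069583; payment = 75,000 × 0.0069583 / (1 − (1+0.0069583)^−48) = $1,843.32.
Lender B: at 8.625% the monthly rate is 0.0071875, so the payment is 75,000 × 0.0071875 / (1 − 1.0071875^−48) = $1,853.05.
Over 16 months: Lender A costs 16 × $1,843.32 = $29,493.12; Lender B costs 16 × $1,853.05 + $1,875.00 = $31,523.80.
Lender A is cheaper by $31,523.80 − $29,493.12 = $2,030.68.

Lender A by $2,030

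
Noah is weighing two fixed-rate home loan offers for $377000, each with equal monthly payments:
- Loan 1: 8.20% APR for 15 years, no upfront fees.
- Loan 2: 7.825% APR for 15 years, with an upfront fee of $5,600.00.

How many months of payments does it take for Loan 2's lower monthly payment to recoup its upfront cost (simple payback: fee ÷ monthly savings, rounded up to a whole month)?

69 months

Loan 1: monthly rate = 8.2%/12 = 0.0068333; payment = 377,000 × 0.0068333 / (1 − (1+0.0068333)^−180) = $3,646.47.
Loan 2: monthly rate = 7.825%/12 = 0.0065208; payment = 377,000 × 0.0065208 / (1 − (1+0.0065208)^−180) = $3,564.82.
Monthly savings = $3,646.47 − $3,564.82 = $81.65.
Break-even = $5,600.00 / $81.65 = 68.59 → 69 months.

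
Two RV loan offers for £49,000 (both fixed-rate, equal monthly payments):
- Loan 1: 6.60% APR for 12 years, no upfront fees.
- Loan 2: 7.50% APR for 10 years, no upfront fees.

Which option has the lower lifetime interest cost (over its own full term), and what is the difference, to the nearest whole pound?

Loan 1: monthly rate = 6.6%/12 = 0.0055000; payment = 49,000 × 0.0055000 / (1 − (1+0.0055000)^−144) = £493.52.
Total interest on Loan 1 = 144 × £493.52 − £49,000 = £22,066.88.
Loan 2: monthly rate = 7.5%/12 = 0.0062500; payment = 49,000 × 0.0062500 / (1 − (1+0.0062500)^−120) = £581.64.
Total interest on Loan 2 = 120 × £581.64 − £49,000 = £20,796.80.
Loan 2 is lower by £1,270.08.

Loan 2 by £1,270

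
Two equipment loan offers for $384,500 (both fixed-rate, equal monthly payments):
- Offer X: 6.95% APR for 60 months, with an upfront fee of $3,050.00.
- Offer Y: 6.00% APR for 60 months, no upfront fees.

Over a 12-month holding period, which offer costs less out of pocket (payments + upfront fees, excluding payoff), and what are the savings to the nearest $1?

Offer X: monthly rate = 6.95%/12 = 0.0057917; payment = 384,500 × 0.0057917 / (1 − (1+0.0057917)^−60) = $7,604.49.
Offer Y: at 6.00% the monthly rate is 0.0050000, so the payment is 384,500 × 0.0050000 / (1 − 1.0050000^−60) = $7,433.46.
Over 12 months: Offer X costs 12 × $7,604.49 + $3,050.00 = $94,303.88; Offer Y costs 12 × $7,433.46 = $89,201.52.
Offer Y is cheaper by $94,303.88 − $89,201.52 = $5,102.36.

Offer Y by $5,102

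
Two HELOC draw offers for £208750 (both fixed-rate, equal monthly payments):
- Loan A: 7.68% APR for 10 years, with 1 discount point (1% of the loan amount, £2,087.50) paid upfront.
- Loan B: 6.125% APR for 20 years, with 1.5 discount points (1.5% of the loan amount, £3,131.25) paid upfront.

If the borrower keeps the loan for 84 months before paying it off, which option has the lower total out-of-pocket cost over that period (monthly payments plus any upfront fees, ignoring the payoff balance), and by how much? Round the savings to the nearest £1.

Loan B by £81,857

Loan A: monthly rate = 7.68%/12 = 0.0064000; payment = 208,750 × 0.0064000 / (1 − (1+0.0064000)^−120) = £2,497.55.
Loan B: monthly rate = 6.125%/12 = 0.0051042; payment = 208,750 × 0.0051042 / (1 − (1+0.0051042)^−240) = £1,510.64.
Over 84 months: Loan A costs 84 × £2,497.55 + £2,087.50 = £211,881.70; Loan B costs 84 × £1,510.64 + £3,131.25 = £130,025.01.
Loan B is cheaper by £211,881.70 − £130,025.01 = £81,856.69.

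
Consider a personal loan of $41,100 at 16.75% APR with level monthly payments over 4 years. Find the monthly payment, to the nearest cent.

At 16.75% the monthly rate is 0.0139583, so the payment is 41,100 × 0.0139583 / (1 − 1.0139583^−48) = $1,180.63.

$1,180.63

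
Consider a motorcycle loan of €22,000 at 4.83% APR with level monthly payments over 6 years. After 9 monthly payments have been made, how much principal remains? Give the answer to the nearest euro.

With monthly rate i = 4.83%/12 = 0.0040250, the balance after k of n payments is P · [(1+i)^n − (1+i)^k] / [(1+i)^n − 1].
(1+0.0040250)^72 = 1.33538326 and (1+0.0040250)^9 = 1.03681373, so the balance is 22,000 × (1.33538326 − 1.03681373) / (1.33538326 − 1) = €19,585.14.

€19,585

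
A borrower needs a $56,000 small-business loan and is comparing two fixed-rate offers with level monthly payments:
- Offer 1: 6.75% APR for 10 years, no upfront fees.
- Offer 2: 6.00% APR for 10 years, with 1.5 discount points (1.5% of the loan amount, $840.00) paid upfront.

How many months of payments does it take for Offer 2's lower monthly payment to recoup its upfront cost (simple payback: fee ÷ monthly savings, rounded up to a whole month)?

40 months

Offer 1: at 6.75% the monthly rate is 0.0056250, so the payment is 56,000 × 0.0056250 / (1 − 1.0056250^−120) = $643.02.
Offer 2: monthly rate = 6%/12 = 0.0050000; payment = 56,000 × 0.0050000 / (1 − (1+0.0050000)^−120) = $621.71.
Monthly savings = $643.02 − $621.71 = $21.31.
Break-even = $840.00 / $21.31 = 39.42 → 40 months.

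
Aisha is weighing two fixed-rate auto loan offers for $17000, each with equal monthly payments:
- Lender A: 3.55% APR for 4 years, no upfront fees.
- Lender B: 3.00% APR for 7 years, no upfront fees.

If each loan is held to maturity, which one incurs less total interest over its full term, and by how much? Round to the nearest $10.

Lender A: monthly rate = 3.55%/12 = 0.0029583; payment = 17,000 × 0.0029583 / (1 − (1+0.0029583)^−48) = $380.43.
Total interest on Lender A = 48 × $380.43 − $17,000 = $1,260.64.
Lender B: monthly rate = 3%/12 = 0.0025000; payment = 17,000 × 0.0025000 / (1 − (1+0.0025000)^−84) = $224.63.
Total interest on Lender B = 84 × $224.63 − $17,000 = $1,868.92.
Lender A is lower by $608.28.

Lender A by $610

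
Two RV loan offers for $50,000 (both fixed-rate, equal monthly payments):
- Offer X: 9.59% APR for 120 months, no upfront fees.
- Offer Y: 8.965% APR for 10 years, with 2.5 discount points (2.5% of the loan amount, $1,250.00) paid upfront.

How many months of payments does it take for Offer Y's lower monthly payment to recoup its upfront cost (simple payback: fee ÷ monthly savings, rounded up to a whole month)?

Offer X: at 9.59% the monthly rate is 0.0079917, so the payment is 50,000 × 0.0079917 / (1 − 1.0079917^−120) = $649.45.
Offer Y: monthly rate = 8.965%/12 = 0.0074708; payment = 50,000 × 0.0074708 / (1 − (1+0.0074708)^−120) = $632.43.
Monthly savings = $649.45 − $632.43 = $17.02.
Break-even = $1,250.00 / $17.02 = 73.44 → 74 months.

74 months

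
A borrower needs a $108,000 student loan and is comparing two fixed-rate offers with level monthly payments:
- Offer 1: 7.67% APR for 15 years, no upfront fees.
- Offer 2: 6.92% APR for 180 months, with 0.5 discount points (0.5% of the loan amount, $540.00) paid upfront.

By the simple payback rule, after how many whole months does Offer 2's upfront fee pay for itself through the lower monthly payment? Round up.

Offer 1: monthly rate = 7.67%/12 = 0.0063917; payment = 108,000 × 0.0063917 / (1 − (1+0.0063917)^−180) = $1,011.64.
Offer 2: monthly rate = 6.92%/12 = 0.0057667; payment = 108,000 × 0.0057667 / (1 − (1+0.0057667)^−180) = $965.91.
Monthly savings = $1,011.64 − $965.91 = $45.73.
Break-even = $540.00 / $45.73 = 11.81 → 12 months.

12 months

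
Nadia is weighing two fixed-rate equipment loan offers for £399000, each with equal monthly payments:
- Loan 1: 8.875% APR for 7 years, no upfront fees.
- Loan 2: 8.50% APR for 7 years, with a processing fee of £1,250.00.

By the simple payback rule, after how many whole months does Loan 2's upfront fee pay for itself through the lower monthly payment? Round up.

17 months

Loan 1: monthly rate = 8.875%/12 = 0.0073958; payment = 399,000 × 0.0073958 / (1 − (1+0.0073958)^−84) = £6,394.26.
Loan 2: at 8.50% the monthly rate is 0.0070833, so the payment is 399,000 × 0.0070833 / (1 − 1.0070833^−84) = £6,318.76.
Monthly savings = £6,394.26 − £6,318.76 = £75.50.
Break-even = £1,250.00 / £75.50 = 16.56 → 17 months.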